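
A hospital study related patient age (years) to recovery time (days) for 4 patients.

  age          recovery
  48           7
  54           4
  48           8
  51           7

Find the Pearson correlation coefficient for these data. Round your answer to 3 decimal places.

-0.905

n = 4, Σx = 201, Σy = 26, Σx² = 10125, Σy² = 178, Σxy = 1293
nΣxy − ΣxΣy = 5172 − 5226 = -54
nΣx² − (Σx)² = 40500 − 40401 = 99; nΣy² − (Σy)² = 712 − 676 = 36
r = -54 / √(99 × 36) = -54 / 59.6992 ≈ -0.905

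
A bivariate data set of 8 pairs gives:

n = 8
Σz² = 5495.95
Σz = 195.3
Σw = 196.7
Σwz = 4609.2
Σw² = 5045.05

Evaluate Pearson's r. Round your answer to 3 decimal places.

-0.494

r = (nΣwz − ΣwΣz) / √[(nΣw² − (Σw)²)(nΣz² − (Σz)²)]
Numerator: 8×4609.2 − 196.7×195.3 = -1541.91
Denominator: √[(40360.4 − 38690.89)(43967.6 − 38142.09)] = √[1669.51 × 5825.51] = 3118.6130
r = -1541.91 / 3118.6130 ≈ -0.494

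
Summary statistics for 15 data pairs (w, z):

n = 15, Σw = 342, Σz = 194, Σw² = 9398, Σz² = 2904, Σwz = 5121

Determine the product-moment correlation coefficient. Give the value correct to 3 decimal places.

0.878

r = (nΣwz − ΣwΣz) / √[(nΣw² − (Σw)²)(nΣz² − (Σz)²)]
Numerator: 15×5121 − 342×194 = 10467
Denominator: √[(140970 − 116964)(43560 − 37636)] = √[24006 × 5924] = 11925.2482
r = 10467 / 11925.2482 ≈ 0.878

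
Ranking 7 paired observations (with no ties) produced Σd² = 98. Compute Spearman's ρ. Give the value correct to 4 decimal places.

-0.7500

ρ = 1 − 6Σd² / [n(n²−1)] = 1 − 6×98 / (7×48)
  = 1 − 588/336 = 1 − 1.75000 ≈ -0.7500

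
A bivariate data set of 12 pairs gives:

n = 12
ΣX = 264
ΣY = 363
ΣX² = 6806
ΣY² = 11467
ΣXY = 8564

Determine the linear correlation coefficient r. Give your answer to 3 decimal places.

r = (nΣXY − ΣXΣY) / √[(nΣX² − (ΣX)²)(nΣY² − (ΣY)²)]
Numerator: 12×8564 − 264×363 = 6936
Denominator: √[(81672 − 69696)(137604 − 131769)] = √[11976 × 5835] = 8359.4234
r = 6936 / 8359.4234 ≈ 0.830

0.830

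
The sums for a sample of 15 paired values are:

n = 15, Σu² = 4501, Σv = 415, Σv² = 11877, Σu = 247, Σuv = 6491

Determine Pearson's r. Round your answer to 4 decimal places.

r = (nΣuv − ΣuΣv) / √[(nΣu² − (Σu)²)(nΣv² − (Σv)²)]
Numerator: 15×6491 − 247×415 = -5140
Denominator: √[(67515 − 61009)(178155 − 172225)] = √[6506 × 5930] = 6211.3268
r = -5140 / 6211.3268 ≈ -0.8275

-0.8275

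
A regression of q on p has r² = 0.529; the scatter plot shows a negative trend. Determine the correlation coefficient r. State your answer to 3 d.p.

|r| = √0.529 = 0.727
The association is negative, so r = −0.727.

-0.727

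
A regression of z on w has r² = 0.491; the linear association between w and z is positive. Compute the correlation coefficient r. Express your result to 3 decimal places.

|r| = √0.491 = 0.701
The association is positive, so r = 0.701.

0.701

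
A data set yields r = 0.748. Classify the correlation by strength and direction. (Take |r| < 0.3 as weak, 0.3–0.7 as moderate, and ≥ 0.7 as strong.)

r = 0.748 > 0 so the relationship is positive.
|r| = 0.748, which falls in the strong range.

strong positive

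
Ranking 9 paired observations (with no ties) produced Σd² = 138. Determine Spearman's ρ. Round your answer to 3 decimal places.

ρ = 1 − 6Σd² / [n(n²−1)] = 1 − 6×138 / (9×80)
  = 1 − 828/720 = 1 − 1.1500 ≈ -0.150

-0.150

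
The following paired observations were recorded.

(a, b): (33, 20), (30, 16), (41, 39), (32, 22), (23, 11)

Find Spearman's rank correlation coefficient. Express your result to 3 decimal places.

0.900

Rank a: 4, 2, 5, 3, 1
Rank b: 3, 2, 5, 4, 1
d = rank(a) − rank(b): 1, 0, 0, -1, 0; Σd² = 2
ρ = 1 − 6Σd² / [n(n²−1)] = 1 − 6×2 / (5×24) = 1 − 12/120 ≈ 0.900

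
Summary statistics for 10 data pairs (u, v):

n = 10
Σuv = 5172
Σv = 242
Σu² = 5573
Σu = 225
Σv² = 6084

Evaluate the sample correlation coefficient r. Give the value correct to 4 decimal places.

-0.8009

r = (nΣuv − ΣuΣv) / √[(nΣu² − (Σu)²)(nΣv² − (Σv)²)]
Numerator: 10×5172 − 225×242 = -2730
Denominator: √[(55730 − 50625)(60840 − 58564)] = √[5105 × 2276] = 3408.6625
r = -2730 / 3408.6625 ≈ -0.8009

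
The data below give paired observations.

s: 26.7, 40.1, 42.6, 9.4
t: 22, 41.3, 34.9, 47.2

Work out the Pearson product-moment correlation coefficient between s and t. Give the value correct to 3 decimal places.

n = 4, Σs = 118.8, Σt = 145.4, Σs² = 4224.02, Σt² = 5635.54, Σst = 4173.95
nΣst − ΣsΣt = 16695.8 − 17273.52 = -577.72
nΣs² − (Σs)² = 16896.08 − 14113.44 = 2782.64; nΣt² − (Σt)² = 22542.16 − 21141.16 = 1401
r = -577.72 / √(2782.64 × 1401) = -577.72 / 1974.4565 ≈ -0.293

-0.293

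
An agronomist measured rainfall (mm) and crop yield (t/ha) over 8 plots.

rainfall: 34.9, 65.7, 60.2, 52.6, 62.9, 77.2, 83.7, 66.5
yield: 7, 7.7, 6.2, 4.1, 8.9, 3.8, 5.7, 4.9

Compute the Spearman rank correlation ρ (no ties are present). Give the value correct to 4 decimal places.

-0.3095

Rank rainfall: 1, 5, 3, 2, 4, 7, 8, 6
Rank yield: 6, 7, 5, 2, 8, 1, 4, 3
d = rank(rainfall) − rank(yield): -5, -2, -2, 0, -4, 6, 4, 3; Σd² = 110
ρ = 1 − 6Σd² / [n(n²−1)] = 1 − 6×110 / (8×63) = 1 − 660/504 ≈ -0.3095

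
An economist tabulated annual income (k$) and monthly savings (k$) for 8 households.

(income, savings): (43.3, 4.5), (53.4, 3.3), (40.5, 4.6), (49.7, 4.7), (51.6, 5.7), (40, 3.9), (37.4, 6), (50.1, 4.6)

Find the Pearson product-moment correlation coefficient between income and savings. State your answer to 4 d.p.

n = 8, Σx = 366, Σy = 37.3, Σx² = 17008.12, Σy² = 179.25, Σxy = 1695.94
nΣxy − ΣxΣy = 13567.52 − 13651.8 = -84.28
nΣx² − (Σx)² = 136064.96 − 133956 = 2108.96; nΣy² − (Σy)² = 1434 − 1391.29 = 42.71
r = -84.28 / √(2108.96 × 42.71) = -84.28 / 300.1228 ≈ -0.2808

-0.2808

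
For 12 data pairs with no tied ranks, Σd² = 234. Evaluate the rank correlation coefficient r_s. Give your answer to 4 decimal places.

0.1818

ρ = 1 − 6Σd² / [n(n²−1)] = 1 − 6×234 / (12×143)
  = 1 − 1404/1716 = 1 − 0.81818 ≈ 0.1818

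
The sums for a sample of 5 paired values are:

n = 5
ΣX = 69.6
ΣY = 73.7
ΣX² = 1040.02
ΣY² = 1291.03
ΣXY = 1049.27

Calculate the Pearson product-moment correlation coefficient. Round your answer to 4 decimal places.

0.1936

r = (nΣXY − ΣXΣY) / √[(nΣX² − (ΣX)²)(nΣY² − (ΣY)²)]
Numerator: 5×1049.27 − 69.6×73.7 = 116.83
Denominator: √[(5200.1 − 4844.16)(6455.15 − 5431.69)] = √[355.94 × 1023.46] = 603.5647
r = 116.83 / 603.5647 ≈ 0.1936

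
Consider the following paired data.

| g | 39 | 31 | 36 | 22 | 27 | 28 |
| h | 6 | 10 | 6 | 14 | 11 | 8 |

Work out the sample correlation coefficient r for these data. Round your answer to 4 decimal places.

-0.9104

n = 6, Σg = 183, Σh = 55, Σg² = 5775, Σh² = 553, Σgh = 1589
nΣgh − ΣgΣh = 9534 − 10065 = -531
nΣg² − (Σg)² = 34650 − 33489 = 1161; nΣh² − (Σh)² = 3318 − 3025 = 293
r = -531 / √(1161 × 293) = -531 / 583.2435 ≈ -0.9104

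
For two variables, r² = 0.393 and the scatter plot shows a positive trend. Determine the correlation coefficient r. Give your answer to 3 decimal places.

|r| = √0.393 = 0.627
The association is positive, so r = 0.627.

0.627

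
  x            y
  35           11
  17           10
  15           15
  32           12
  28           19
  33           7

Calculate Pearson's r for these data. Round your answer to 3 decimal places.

-0.258

n = 6, Σx = 160, Σy = 74, Σx² = 4636, Σy² = 1000, Σxy = 1927
nΣxy − ΣxΣy = 11562 − 11840 = -278
nΣx² − (Σx)² = 27816 − 25600 = 2216; nΣy² − (Σy)² = 6000 − 5476 = 524
r = -278 / √(2216 × 524) = -278 / 1077.5825 ≈ -0.258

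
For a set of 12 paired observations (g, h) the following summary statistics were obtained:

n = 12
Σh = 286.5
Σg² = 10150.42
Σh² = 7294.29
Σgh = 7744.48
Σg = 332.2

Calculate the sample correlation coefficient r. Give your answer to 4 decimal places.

-0.2838

r = (nΣgh − ΣgΣh) / √[(nΣg² − (Σg)²)(nΣh² − (Σh)²)]
Numerator: 12×7744.48 − 332.2×286.5 = -2241.54
Denominator: √[(121805.04 − 110356.84)(87531.48 − 82082.25)] = √[11448.2 × 5449.23] = 7898.3463
r = -2241.54 / 7898.3463 ≈ -0.2838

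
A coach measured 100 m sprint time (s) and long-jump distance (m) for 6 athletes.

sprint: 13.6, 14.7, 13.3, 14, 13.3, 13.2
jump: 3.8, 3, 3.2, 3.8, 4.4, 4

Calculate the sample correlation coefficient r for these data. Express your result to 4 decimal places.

n = 6, Σx = 82.1, Σy = 22.2, Σx² = 1125.07, Σy² = 83.48, Σxy = 302.86
nΣxy − ΣxΣy = 1817.16 − 1822.62 = -5.46
nΣx² − (Σx)² = 6750.42 − 6740.41 = 10.01; nΣy² − (Σy)² = 500.88 − 492.84 = 8.04
r = -5.46 / √(10.01 × 8.04) = -5.46 / 8.9711 ≈ -0.6086

-0.6086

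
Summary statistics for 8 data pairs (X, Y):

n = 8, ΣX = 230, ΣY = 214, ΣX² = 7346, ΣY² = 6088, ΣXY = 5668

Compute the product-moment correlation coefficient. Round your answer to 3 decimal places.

r = (nΣXY − ΣXΣY) / √[(nΣX² − (ΣX)²)(nΣY² − (ΣY)²)]
Numerator: 8×5668 − 230×214 = -3876
Denominator: √[(58768 − 52900)(48704 − 45796)] = √[5868 × 2908] = 4130.8769
r = -3876 / 4130.8769 ≈ -0.938

-0.938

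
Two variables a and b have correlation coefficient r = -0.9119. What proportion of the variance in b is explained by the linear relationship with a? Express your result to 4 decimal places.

0.8316

r² = (-0.9119)² = 0.8316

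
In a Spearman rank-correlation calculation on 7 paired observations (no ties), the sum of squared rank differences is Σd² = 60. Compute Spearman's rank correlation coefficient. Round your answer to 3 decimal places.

-0.071

ρ = 1 − 6Σd² / [n(n²−1)] = 1 − 6×60 / (7×48)
  = 1 − 360/336 = 1 − 1.0714 ≈ -0.071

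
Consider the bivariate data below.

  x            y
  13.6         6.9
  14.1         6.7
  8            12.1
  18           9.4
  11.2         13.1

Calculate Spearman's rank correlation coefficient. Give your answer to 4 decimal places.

-0.6000

Rank x: 3, 4, 1, 5, 2
Rank y: 2, 1, 4, 3, 5
d = rank(x) − rank(y): 1, 3, -3, 2, -3; Σd² = 32
ρ = 1 − 6Σd² / [n(n²−1)] = 1 − 6×32 / (5×24) = 1 − 192/120 ≈ -0.6000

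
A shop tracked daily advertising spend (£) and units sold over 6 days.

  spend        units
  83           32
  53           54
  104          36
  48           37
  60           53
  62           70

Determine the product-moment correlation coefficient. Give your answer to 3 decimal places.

-0.462

n = 6, Σx = 410, Σy = 282, Σx² = 30262, Σy² = 14314, Σxy = 18558
nΣxy − ΣxΣy = 111348 − 115620 = -4272
nΣx² − (Σx)² = 181572 − 168100 = 13472; nΣy² − (Σy)² = 85884 − 79524 = 6360
r = -4272 / √(13472 × 6360) = -4272 / 9256.4529 ≈ -0.462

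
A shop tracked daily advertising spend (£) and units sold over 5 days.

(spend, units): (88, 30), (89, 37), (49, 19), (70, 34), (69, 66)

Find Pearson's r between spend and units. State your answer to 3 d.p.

n = 5, Σx = 365, Σy = 186, Σx² = 27727, Σy² = 8142, Σxy = 13798
nΣxy − ΣxΣy = 68990 − 67890 = 1100
nΣx² − (Σx)² = 138635 − 133225 = 5410; nΣy² − (Σy)² = 40710 − 34596 = 6114
r = 1100 / √(5410 × 6114) = 1100 / 5751.2381 ≈ 0.191

0.191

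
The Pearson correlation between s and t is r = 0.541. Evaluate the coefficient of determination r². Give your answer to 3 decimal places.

0.293

r² = (0.541)² = 0.293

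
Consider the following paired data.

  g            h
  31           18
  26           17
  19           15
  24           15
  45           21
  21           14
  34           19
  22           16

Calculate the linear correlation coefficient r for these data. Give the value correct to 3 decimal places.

0.955

n = 8, Σg = 222, Σh = 135, Σg² = 6680, Σh² = 2317, Σgh = 3882
nΣgh − ΣgΣh = 31056 − 29970 = 1086
nΣg² − (Σg)² = 53440 − 49284 = 4156; nΣh² − (Σh)² = 18536 − 18225 = 311
r = 1086 / √(4156 × 311) = 1086 / 1136.8887 ≈ 0.955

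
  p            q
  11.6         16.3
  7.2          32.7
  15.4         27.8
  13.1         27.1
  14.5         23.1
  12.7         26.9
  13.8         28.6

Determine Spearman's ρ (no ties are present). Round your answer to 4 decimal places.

-0.0357

Rank p: 2, 1, 7, 4, 6, 3, 5
Rank q: 1, 7, 5, 4, 2, 3, 6
d = rank(p) − rank(q): 1, -6, 2, 0, 4, 0, -1; Σd² = 58
ρ = 1 − 6Σd² / [n(n²−1)] = 1 − 6×58 / (7×48) = 1 − 348/336 ≈ -0.0357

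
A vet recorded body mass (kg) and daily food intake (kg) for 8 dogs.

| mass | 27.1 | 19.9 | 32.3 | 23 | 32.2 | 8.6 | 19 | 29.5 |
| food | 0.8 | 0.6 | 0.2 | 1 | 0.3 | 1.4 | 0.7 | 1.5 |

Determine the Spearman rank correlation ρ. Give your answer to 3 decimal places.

-0.452

Rank mass: 5, 3, 8, 4, 7, 1, 2, 6
Rank food: 5, 3, 1, 6, 2, 7, 4, 8
d = rank(mass) − rank(food): 0, 0, 7, -2, 5, -6, -2, -2; Σd² = 122
ρ = 1 − 6Σd² / [n(n²−1)] = 1 − 6×122 / (8×63) = 1 − 732/504 ≈ -0.452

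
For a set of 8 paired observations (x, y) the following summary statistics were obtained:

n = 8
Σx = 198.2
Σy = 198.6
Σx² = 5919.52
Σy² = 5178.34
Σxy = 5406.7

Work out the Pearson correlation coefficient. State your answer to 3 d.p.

0.972

r = (nΣxy − ΣxΣy) / √[(nΣx² − (Σx)²)(nΣy² − (Σy)²)]
Numerator: 8×5406.7 − 198.2×198.6 = 3891.08
Denominator: √[(47356.16 − 39283.24)(41426.72 − 39441.96)] = √[8072.92 × 1984.76] = 4002.8501
r = 3891.08 / 4002.8501 ≈ 0.972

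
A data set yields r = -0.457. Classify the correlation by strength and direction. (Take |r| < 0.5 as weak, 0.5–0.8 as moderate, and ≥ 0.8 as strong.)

r = -0.457 < 0 so the relationship is negative.
|r| = 0.457, which falls in the weak range.

weak negative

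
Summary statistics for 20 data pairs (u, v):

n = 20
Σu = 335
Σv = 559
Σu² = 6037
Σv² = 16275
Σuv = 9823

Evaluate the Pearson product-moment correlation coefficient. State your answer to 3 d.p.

r = (nΣuv − ΣuΣv) / √[(nΣu² − (Σu)²)(nΣv² − (Σv)²)]
Numerator: 20×9823 − 335×559 = 9195
Denominator: √[(120740 − 112225)(325500 − 312481)] = √[8515 × 13019] = 10528.8549
r = 9195 / 10528.8549 ≈ 0.873

0.873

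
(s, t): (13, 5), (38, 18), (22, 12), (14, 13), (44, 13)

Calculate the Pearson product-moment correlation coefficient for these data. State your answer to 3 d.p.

n = 5, Σs = 131, Σt = 61, Σs² = 4229, Σt² = 831, Σst = 1767
nΣst − ΣsΣt = 8835 − 7991 = 844
nΣs² − (Σs)² = 21145 − 17161 = 3984; nΣt² − (Σt)² = 4155 − 3721 = 434
r = 844 / √(3984 × 434) = 844 / 1314.9357 ≈ 0.642

0.642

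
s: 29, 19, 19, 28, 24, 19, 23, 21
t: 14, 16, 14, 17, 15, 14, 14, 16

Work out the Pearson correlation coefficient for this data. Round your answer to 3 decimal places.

n = 8, Σs = 182, Σt = 120, Σs² = 4254, Σt² = 1810, Σst = 2736
nΣst − ΣsΣt = 21888 − 21840 = 48
nΣs² − (Σs)² = 34032 − 33124 = 908; nΣt² − (Σt)² = 14480 − 14400 = 80
r = 48 / √(908 × 80) = 48 / 269.5181 ≈ 0.178

0.178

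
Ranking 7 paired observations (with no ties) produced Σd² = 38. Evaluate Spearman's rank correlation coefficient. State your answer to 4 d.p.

ρ = 1 − 6Σd² / [n(n²−1)] = 1 − 6×38 / (7×48)
  = 1 − 228/336 = 1 − 0.67857 ≈ 0.3214

0.3214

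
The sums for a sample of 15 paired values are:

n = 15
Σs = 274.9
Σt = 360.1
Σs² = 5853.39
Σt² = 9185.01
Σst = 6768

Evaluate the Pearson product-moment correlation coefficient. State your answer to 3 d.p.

r = (nΣst − ΣsΣt) / √[(nΣs² − (Σs)²)(nΣt² − (Σt)²)]
Numerator: 15×6768 − 274.9×360.1 = 2528.51
Denominator: √[(87800.85 − 75570.01)(137775.15 − 129672.01)] = √[12230.84 × 8103.14] = 9955.3106
r = 2528.51 / 9955.3106 ≈ 0.254

0.254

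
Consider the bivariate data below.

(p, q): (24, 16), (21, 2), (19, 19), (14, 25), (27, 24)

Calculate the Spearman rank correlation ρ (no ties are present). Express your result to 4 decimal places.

Rank p: 4, 3, 2, 1, 5
Rank q: 2, 1, 3, 5, 4
d = rank(p) − rank(q): 2, 2, -1, -4, 1; Σd² = 26
ρ = 1 − 6Σd² / [n(n²−1)] = 1 − 6×26 / (5×24) = 1 − 156/120 ≈ -0.3000

-0.3000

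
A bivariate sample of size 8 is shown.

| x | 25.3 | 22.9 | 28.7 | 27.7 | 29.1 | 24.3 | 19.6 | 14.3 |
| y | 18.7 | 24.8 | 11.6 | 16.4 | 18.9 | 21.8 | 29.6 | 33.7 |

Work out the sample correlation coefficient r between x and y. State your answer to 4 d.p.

n = 8, Σx = 191.9, Σy = 175.5, Σx² = 4781.43, Σy² = 4212.55, Σxy = 3970.03
nΣxy − ΣxΣy = 31760.24 − 33678.45 = -1918.21
nΣx² − (Σx)² = 38251.44 − 36825.61 = 1425.83; nΣy² − (Σy)² = 33700.4 − 30800.25 = 2900.15
r = -1918.21 / √(1425.83 × 2900.15) = -1918.21 / 2033.4997 ≈ -0.9433

-0.9433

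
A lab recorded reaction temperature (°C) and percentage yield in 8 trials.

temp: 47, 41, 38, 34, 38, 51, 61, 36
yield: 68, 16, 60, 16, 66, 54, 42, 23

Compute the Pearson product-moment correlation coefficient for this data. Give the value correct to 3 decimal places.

0.287

n = 8, Σx = 346, Σy = 345, Σx² = 15552, Σy² = 18301, Σxy = 15328
nΣxy − ΣxΣy = 122624 − 119370 = 3254
nΣx² − (Σx)² = 124416 − 119716 = 4700; nΣy² − (Σy)² = 146408 − 119025 = 27383
r = 3254 / √(4700 × 27383) = 3254 / 11344.6066 ≈ 0.287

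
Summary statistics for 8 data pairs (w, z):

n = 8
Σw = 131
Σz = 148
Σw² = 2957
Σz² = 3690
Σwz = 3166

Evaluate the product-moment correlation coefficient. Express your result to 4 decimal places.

r = (nΣwz − ΣwΣz) / √[(nΣw² − (Σw)²)(nΣz² − (Σz)²)]
Numerator: 8×3166 − 131×148 = 5940
Denominator: √[(23656 − 17161)(29520 − 21904)] = √[6495 × 7616] = 7033.2013
r = 5940 / 7033.2013 ≈ 0.8446

0.8446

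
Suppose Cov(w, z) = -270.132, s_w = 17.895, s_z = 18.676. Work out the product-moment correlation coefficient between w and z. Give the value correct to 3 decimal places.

-0.808

r = Cov(w,z) / (s_w · s_z) = -270.132 / (17.895 × 18.676)
  = -270.132 / 334.2070 ≈ -0.808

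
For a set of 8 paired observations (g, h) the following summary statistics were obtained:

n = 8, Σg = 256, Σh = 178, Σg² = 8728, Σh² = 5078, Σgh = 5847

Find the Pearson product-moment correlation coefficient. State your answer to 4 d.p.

r = (nΣgh − ΣgΣh) / √[(nΣg² − (Σg)²)(nΣh² − (Σh)²)]
Numerator: 8×5847 − 256×178 = 1208
Denominator: √[(69824 − 65536)(40624 − 31684)] = √[4288 × 8940] = 6191.5039
r = 1208 / 6191.5039 ≈ 0.1951

0.1951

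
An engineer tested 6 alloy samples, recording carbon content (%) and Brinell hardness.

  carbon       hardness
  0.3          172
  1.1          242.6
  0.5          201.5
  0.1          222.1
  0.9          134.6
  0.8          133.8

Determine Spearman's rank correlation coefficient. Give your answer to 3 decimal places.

-0.029

Rank carbon: 2, 6, 3, 1, 5, 4
Rank hardness: 3, 6, 4, 5, 2, 1
d = rank(carbon) − rank(hardness): -1, 0, -1, -4, 3, 3; Σd² = 36
ρ = 1 − 6Σd² / [n(n²−1)] = 1 − 6×36 / (6×35) = 1 − 216/210 ≈ -0.029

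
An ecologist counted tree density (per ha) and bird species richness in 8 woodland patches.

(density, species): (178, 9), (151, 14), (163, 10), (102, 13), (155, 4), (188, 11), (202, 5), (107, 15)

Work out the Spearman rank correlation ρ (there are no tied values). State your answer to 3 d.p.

-0.619

Rank density: 6, 3, 5, 1, 4, 7, 8, 2
Rank species: 3, 7, 4, 6, 1, 5, 2, 8
d = rank(density) − rank(species): 3, -4, 1, -5, 3, 2, 6, -6; Σd² = 136
ρ = 1 − 6Σd² / [n(n²−1)] = 1 − 6×136 / (8×63) = 1 − 816/504 ≈ -0.619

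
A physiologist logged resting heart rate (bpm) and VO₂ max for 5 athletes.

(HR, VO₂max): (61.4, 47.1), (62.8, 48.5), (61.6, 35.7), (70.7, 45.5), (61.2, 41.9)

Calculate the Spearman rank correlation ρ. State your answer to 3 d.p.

0.300

Rank HR: 2, 4, 3, 5, 1
Rank VO₂max: 4, 5, 1, 3, 2
d = rank(HR) − rank(VO₂max): -2, -1, 2, 2, -1; Σd² = 14
ρ = 1 − 6Σd² / [n(n²−1)] = 1 − 6×14 / (5×24) = 1 − 84/120 ≈ 0.300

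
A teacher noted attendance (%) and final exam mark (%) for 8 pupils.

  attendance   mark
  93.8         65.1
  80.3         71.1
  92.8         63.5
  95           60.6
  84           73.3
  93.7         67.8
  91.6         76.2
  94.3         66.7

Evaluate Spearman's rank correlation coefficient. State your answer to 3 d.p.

-0.738

Rank attendance: 6, 1, 4, 8, 2, 5, 3, 7
Rank mark: 3, 6, 2, 1, 7, 5, 8, 4
d = rank(attendance) − rank(mark): 3, -5, 2, 7, -5, 0, -5, 3; Σd² = 146
ρ = 1 − 6Σd² / [n(n²−1)] = 1 − 6×146 / (8×63) = 1 − 876/504 ≈ -0.738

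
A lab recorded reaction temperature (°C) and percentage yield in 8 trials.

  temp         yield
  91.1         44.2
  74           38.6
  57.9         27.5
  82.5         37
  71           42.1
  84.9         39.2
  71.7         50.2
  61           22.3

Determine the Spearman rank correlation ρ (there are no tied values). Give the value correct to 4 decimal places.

0.5000

Rank temp: 8, 5, 1, 6, 3, 7, 4, 2
Rank yield: 7, 4, 2, 3, 6, 5, 8, 1
d = rank(temp) − rank(yield): 1, 1, -1, 3, -3, 2, -4, 1; Σd² = 42
ρ = 1 − 6Σd² / [n(n²−1)] = 1 − 6×42 / (8×63) = 1 − 252/504 ≈ 0.5000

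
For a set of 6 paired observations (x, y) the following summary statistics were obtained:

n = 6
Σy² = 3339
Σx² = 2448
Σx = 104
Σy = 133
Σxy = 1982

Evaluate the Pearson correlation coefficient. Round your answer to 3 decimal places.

r = (nΣxy − ΣxΣy) / √[(nΣx² − (Σx)²)(nΣy² − (Σy)²)]
Numerator: 6×1982 − 104×133 = -1940
Denominator: √[(14688 − 10816)(20034 − 17689)] = √[3872 × 2345] = 3013.2773
r = -1940 / 3013.2773 ≈ -0.644

-0.644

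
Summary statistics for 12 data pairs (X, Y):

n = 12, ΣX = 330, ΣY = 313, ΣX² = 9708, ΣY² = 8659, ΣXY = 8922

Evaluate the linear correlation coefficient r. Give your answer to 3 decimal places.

0.562

r = (nΣXY − ΣXΣY) / √[(nΣX² − (ΣX)²)(nΣY² − (ΣY)²)]
Numerator: 12×8922 − 330×313 = 3774
Denominator: √[(116496 − 108900)(103908 − 97969)] = √[7596 × 5939] = 6716.5947
r = 3774 / 6716.5947 ≈ 0.562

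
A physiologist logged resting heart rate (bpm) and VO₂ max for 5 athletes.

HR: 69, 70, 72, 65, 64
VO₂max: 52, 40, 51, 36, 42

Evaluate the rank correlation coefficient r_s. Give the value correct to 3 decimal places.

0.300

Rank HR: 3, 4, 5, 2, 1
Rank VO₂max: 5, 2, 4, 1, 3
d = rank(HR) − rank(VO₂max): -2, 2, 1, 1, -2; Σd² = 14
ρ = 1 − 6Σd² / [n(n²−1)] = 1 − 6×14 / (5×24) = 1 − 84/120 ≈ 0.300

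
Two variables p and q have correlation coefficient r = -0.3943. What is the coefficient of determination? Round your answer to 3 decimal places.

r² = (-0.3943)² = 0.155

0.155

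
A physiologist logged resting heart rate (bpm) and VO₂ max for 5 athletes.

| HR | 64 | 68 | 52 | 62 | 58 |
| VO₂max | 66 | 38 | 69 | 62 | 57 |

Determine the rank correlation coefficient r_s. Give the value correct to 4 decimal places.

Rank HR: 4, 5, 1, 3, 2
Rank VO₂max: 4, 1, 5, 3, 2
d = rank(HR) − rank(VO₂max): 0, 4, -4, 0, 0; Σd² = 32
ρ = 1 − 6Σd² / [n(n²−1)] = 1 − 6×32 / (5×24) = 1 − 192/120 ≈ -0.6000

-0.6000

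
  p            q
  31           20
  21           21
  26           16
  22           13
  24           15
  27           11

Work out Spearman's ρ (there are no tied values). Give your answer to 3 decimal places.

Rank p: 6, 1, 4, 2, 3, 5
Rank q: 5, 6, 4, 2, 3, 1
d = rank(p) − rank(q): 1, -5, 0, 0, 0, 4; Σd² = 42
ρ = 1 − 6Σd² / [n(n²−1)] = 1 − 6×42 / (6×35) = 1 − 252/210 ≈ -0.200

-0.200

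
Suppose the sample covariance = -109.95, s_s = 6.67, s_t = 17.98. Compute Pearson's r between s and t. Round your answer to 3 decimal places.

-0.917

r = Cov(s,t) / (s_s · s_t) = -109.95 / (6.67 × 17.98)
  = -109.95 / 119.9266 ≈ -0.917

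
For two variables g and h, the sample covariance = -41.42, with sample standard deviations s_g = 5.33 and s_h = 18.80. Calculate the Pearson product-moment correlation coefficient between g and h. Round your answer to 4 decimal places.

r = Cov(g,h) / (s_g · s_h) = -41.42 / (5.33 × 18.80)
  = -41.42 / 100.2040 ≈ -0.4134

-0.4134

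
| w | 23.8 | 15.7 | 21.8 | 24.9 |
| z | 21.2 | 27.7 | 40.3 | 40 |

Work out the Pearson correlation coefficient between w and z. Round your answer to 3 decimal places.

0.256

n = 4, Σw = 86.2, Σz = 129.2, Σw² = 1908.18, Σz² = 4440.82, Σwz = 2813.99
nΣwz − ΣwΣz = 11255.96 − 11137.04 = 118.92
nΣw² − (Σw)² = 7632.72 − 7430.44 = 202.28; nΣz² − (Σz)² = 17763.28 − 16692.64 = 1070.64
r = 118.92 / √(202.28 × 1070.64) = 118.92 / 465.3698 ≈ 0.256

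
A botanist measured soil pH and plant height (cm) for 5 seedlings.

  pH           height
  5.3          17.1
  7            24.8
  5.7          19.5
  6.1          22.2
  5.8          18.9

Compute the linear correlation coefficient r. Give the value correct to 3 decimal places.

n = 5, Σx = 29.9, Σy = 102.5, Σx² = 180.43, Σy² = 2137.75, Σxy = 620.42
nΣxy − ΣxΣy = 3102.1 − 3064.75 = 37.35
nΣx² − (Σx)² = 902.15 − 894.01 = 8.14; nΣy² − (Σy)² = 10688.75 − 10506.25 = 182.5
r = 37.35 / √(8.14 × 182.5) = 37.35 / 38.5428 ≈ 0.969

0.969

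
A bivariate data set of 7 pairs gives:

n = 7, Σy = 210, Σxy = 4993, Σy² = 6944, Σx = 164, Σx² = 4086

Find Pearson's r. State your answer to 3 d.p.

0.184

r = (nΣxy − ΣxΣy) / √[(nΣx² − (Σx)²)(nΣy² − (Σy)²)]
Numerator: 7×4993 − 164×210 = 511
Denominator: √[(28602 − 26896)(48608 − 44100)] = √[1706 × 4508] = 2773.2018
r = 511 / 2773.2018 ≈ 0.184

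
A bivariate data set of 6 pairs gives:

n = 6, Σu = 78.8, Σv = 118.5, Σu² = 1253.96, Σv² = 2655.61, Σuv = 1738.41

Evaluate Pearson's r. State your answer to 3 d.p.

r = (nΣuv − ΣuΣv) / √[(nΣu² − (Σu)²)(nΣv² − (Σv)²)]
Numerator: 6×1738.41 − 78.8×118.5 = 1092.66
Denominator: √[(7523.76 − 6209.44)(15933.66 − 14042.25)] = √[1314.32 × 1891.41] = 1576.6794
r = 1092.66 / 1576.6794 ≈ 0.693

0.693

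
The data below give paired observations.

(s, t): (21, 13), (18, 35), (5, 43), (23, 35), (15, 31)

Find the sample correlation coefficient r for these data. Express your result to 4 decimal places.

-0.5924

n = 5, Σs = 82, Σt = 157, Σs² = 1544, Σt² = 5429, Σst = 2388
nΣst − ΣsΣt = 11940 − 12874 = -934
nΣs² − (Σs)² = 7720 − 6724 = 996; nΣt² − (Σt)² = 27145 − 24649 = 2496
r = -934 / √(996 × 2496) = -934 / 1576.7105 ≈ -0.5924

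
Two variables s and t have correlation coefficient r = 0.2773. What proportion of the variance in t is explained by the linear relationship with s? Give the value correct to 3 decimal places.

0.077

r² = (0.2773)² = 0.077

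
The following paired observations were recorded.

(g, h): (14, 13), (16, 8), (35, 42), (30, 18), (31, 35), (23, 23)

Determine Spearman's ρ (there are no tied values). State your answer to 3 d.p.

0.886

Rank g: 1, 2, 6, 4, 5, 3
Rank h: 2, 1, 6, 3, 5, 4
d = rank(g) − rank(h): -1, 1, 0, 1, 0, -1; Σd² = 4
ρ = 1 − 6Σd² / [n(n²−1)] = 1 − 6×4 / (6×35) = 1 − 24/210 ≈ 0.886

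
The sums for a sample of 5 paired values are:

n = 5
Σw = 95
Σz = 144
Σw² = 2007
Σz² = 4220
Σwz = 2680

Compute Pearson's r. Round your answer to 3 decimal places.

r = (nΣwz − ΣwΣz) / √[(nΣw² − (Σw)²)(nΣz² − (Σz)²)]
Numerator: 5×2680 − 95×144 = -280
Denominator: √[(10035 − 9025)(21100 − 20736)] = √[1010 × 364] = 606.3332
r = -280 / 606.3332 ≈ -0.462

-0.462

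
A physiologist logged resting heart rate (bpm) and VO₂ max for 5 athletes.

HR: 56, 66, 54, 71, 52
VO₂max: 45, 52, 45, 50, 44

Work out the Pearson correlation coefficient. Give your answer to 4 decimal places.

0.9106

n = 5, Σx = 299, Σy = 236, Σx² = 18153, Σy² = 11190, Σxy = 14220
nΣxy − ΣxΣy = 71100 − 70564 = 536
nΣx² − (Σx)² = 90765 − 89401 = 1364; nΣy² − (Σy)² = 55950 − 55696 = 254
r = 536 / √(1364 × 254) = 536 / 588.6051 ≈ 0.9106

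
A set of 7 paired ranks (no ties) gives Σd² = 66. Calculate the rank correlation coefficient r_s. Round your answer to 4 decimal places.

ρ = 1 − 6Σd² / [n(n²−1)] = 1 − 6×66 / (7×48)
  = 1 − 396/336 = 1 − 1.17857 ≈ -0.1786

-0.1786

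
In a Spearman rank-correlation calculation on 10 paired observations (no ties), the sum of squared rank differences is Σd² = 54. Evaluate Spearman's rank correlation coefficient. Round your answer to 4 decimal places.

0.6727

ρ = 1 − 6Σd² / [n(n²−1)] = 1 − 6×54 / (10×99)
  = 1 − 324/990 = 1 − 0.32727 ≈ 0.6727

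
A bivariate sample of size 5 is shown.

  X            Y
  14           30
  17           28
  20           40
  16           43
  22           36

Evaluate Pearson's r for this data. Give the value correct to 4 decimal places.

n = 5, ΣX = 89, ΣY = 177, ΣX² = 1625, ΣY² = 6429, ΣXY = 3176
nΣXY − ΣXΣY = 15880 − 15753 = 127
nΣX² − (ΣX)² = 8125 − 7921 = 204; nΣY² − (ΣY)² = 32145 − 31329 = 816
r = 127 / √(204 × 816) = 127 / 408.0000 ≈ 0.3113

0.3113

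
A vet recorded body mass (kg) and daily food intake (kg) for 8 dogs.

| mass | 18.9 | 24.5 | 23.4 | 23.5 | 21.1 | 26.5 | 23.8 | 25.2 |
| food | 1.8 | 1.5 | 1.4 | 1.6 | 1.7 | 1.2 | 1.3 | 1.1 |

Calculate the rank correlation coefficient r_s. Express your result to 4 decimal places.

-0.8571

Rank mass: 1, 6, 3, 4, 2, 8, 5, 7
Rank food: 8, 5, 4, 6, 7, 2, 3, 1
d = rank(mass) − rank(food): -7, 1, -1, -2, -5, 6, 2, 6; Σd² = 156
ρ = 1 − 6Σd² / [n(n²−1)] = 1 − 6×156 / (8×63) = 1 − 936/504 ≈ -0.8571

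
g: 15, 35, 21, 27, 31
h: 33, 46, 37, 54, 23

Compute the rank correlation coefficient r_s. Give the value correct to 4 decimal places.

0.2000

Rank g: 1, 5, 2, 3, 4
Rank h: 2, 4, 3, 5, 1
d = rank(g) − rank(h): -1, 1, -1, -2, 3; Σd² = 16
ρ = 1 − 6Σd² / [n(n²−1)] = 1 − 6×16 / (5×24) = 1 − 96/120 ≈ 0.2000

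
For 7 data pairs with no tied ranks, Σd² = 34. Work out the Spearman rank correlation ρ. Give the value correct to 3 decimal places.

ρ = 1 − 6Σd² / [n(n²−1)] = 1 − 6×34 / (7×48)
  = 1 − 204/336 = 1 − 0.6071 ≈ 0.393

0.393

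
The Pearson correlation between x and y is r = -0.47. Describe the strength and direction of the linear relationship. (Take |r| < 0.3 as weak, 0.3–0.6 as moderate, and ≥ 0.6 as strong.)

r = -0.47 < 0 so the relationship is negative.
|r| = 0.47, which falls in the moderate range.

moderate negative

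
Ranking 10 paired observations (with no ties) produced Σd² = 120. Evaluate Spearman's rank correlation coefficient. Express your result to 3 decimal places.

ρ = 1 − 6Σd² / [n(n²−1)] = 1 − 6×120 / (10×99)
  = 1 − 720/990 = 1 − 0.7273 ≈ 0.273

0.273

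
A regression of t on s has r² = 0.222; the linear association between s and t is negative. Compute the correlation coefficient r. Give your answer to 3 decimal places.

-0.471

|r| = √0.222 = 0.471
The association is negative, so r = −0.471.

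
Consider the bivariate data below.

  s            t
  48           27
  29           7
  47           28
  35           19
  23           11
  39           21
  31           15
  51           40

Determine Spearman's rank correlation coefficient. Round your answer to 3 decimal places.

Rank s: 7, 2, 6, 4, 1, 5, 3, 8
Rank t: 6, 1, 7, 4, 2, 5, 3, 8
d = rank(s) − rank(t): 1, 1, -1, 0, -1, 0, 0, 0; Σd² = 4
ρ = 1 − 6Σd² / [n(n²−1)] = 1 − 6×4 / (8×63) = 1 − 24/504 ≈ 0.952

0.952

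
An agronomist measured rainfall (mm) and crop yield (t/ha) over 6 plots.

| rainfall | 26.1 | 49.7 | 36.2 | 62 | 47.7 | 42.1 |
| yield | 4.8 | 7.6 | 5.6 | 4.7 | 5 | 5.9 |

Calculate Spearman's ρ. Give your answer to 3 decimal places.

Rank rainfall: 1, 5, 2, 6, 4, 3
Rank yield: 2, 6, 4, 1, 3, 5
d = rank(rainfall) − rank(yield): -1, -1, -2, 5, 1, -2; Σd² = 36
ρ = 1 − 6Σd² / [n(n²−1)] = 1 − 6×36 / (6×35) = 1 − 216/210 ≈ -0.029

-0.029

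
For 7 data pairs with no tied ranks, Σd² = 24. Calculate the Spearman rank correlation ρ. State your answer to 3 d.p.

ρ = 1 − 6Σd² / [n(n²−1)] = 1 − 6×24 / (7×48)
  = 1 − 144/336 = 1 − 0.4286 ≈ 0.571

0.571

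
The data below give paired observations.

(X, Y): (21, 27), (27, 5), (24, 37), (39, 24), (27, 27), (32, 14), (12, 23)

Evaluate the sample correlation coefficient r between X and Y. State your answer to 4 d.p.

n = 7, ΣX = 182, ΣY = 157, ΣX² = 5164, ΣY² = 4153, ΣXY = 3979
nΣXY − ΣXΣY = 27853 − 28574 = -721
nΣX² − (ΣX)² = 36148 − 33124 = 3024; nΣY² − (ΣY)² = 29071 − 24649 = 4422
r = -721 / √(3024 × 4422) = -721 / 3656.7920 ≈ -0.1972

-0.1972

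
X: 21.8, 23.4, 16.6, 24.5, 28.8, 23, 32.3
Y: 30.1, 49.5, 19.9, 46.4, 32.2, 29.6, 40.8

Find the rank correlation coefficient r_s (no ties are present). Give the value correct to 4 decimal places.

Rank X: 2, 4, 1, 5, 6, 3, 7
Rank Y: 3, 7, 1, 6, 4, 2, 5
d = rank(X) − rank(Y): -1, -3, 0, -1, 2, 1, 2; Σd² = 20
ρ = 1 − 6Σd² / [n(n²−1)] = 1 − 6×20 / (7×48) = 1 − 120/336 ≈ 0.6429

0.6429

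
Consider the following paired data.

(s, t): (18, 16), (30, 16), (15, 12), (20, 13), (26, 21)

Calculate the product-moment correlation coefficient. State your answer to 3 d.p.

n = 5, Σs = 109, Σt = 78, Σs² = 2525, Σt² = 1266, Σst = 1754
nΣst − ΣsΣt = 8770 − 8502 = 268
nΣs² − (Σs)² = 12625 − 11881 = 744; nΣt² − (Σt)² = 6330 − 6084 = 246
r = 268 / √(744 × 246) = 268 / 427.8130 ≈ 0.626

0.626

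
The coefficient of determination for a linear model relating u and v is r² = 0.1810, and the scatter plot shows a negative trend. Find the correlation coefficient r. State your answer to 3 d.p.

-0.425

|r| = √0.1810 = 0.425
The association is negative, so r = −0.425.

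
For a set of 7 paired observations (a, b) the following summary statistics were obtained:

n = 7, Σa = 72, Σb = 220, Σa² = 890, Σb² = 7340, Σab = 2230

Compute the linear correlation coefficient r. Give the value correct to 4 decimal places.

r = (nΣab − ΣaΣb) / √[(nΣa² − (Σa)²)(nΣb² − (Σb)²)]
Numerator: 7×2230 − 72×220 = -230
Denominator: √[(6230 − 5184)(51380 − 48400)] = √[1046 × 2980] = 1765.5254
r = -230 / 1765.5254 ≈ -0.1303

-0.1303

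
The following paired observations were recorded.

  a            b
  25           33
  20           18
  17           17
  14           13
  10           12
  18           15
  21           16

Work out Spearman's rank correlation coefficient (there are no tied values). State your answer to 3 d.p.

0.821

Rank a: 7, 5, 3, 2, 1, 4, 6
Rank b: 7, 6, 5, 2, 1, 3, 4
d = rank(a) − rank(b): 0, -1, -2, 0, 0, 1, 2; Σd² = 10
ρ = 1 − 6Σd² / [n(n²−1)] = 1 − 6×10 / (7×48) = 1 − 60/336 ≈ 0.821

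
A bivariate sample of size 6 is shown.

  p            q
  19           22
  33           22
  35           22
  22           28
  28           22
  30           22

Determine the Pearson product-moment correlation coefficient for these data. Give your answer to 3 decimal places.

-0.458

n = 6, Σp = 167, Σq = 138, Σp² = 4843, Σq² = 3204, Σpq = 3806
nΣpq − ΣpΣq = 22836 − 23046 = -210
nΣp² − (Σp)² = 29058 − 27889 = 1169; nΣq² − (Σq)² = 19224 − 19044 = 180
r = -210 / √(1169 × 180) = -210 / 458.7156 ≈ -0.458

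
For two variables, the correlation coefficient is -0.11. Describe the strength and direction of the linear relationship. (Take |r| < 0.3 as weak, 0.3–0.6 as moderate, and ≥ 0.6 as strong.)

weak negative

r = -0.11 < 0 so the relationship is negative.
|r| = 0.11, which falls in the weak range.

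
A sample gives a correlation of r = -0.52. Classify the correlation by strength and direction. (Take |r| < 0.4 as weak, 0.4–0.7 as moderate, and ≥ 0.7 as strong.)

r = -0.52 < 0 so the relationship is negative.
|r| = 0.52, which falls in the moderate range.

moderate negative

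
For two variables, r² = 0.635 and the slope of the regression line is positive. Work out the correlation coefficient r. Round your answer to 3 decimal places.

0.797

|r| = √0.635 = 0.797
The association is positive, so r = 0.797.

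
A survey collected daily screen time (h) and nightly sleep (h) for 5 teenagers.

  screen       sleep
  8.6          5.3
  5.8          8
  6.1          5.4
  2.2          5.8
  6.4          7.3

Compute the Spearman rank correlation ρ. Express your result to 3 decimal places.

Rank screen: 5, 2, 3, 1, 4
Rank sleep: 1, 5, 2, 3, 4
d = rank(screen) − rank(sleep): 4, -3, 1, -2, 0; Σd² = 30
ρ = 1 − 6Σd² / [n(n²−1)] = 1 − 6×30 / (5×24) = 1 − 180/120 ≈ -0.500

-0.500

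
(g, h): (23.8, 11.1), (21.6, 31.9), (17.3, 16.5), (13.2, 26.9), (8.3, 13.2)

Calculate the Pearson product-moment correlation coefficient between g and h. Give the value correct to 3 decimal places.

n = 5, Σg = 84.2, Σh = 99.6, Σg² = 1575.42, Σh² = 2310.92, Σgh = 1703.31
nΣgh − ΣgΣh = 8516.55 − 8386.32 = 130.23
nΣg² − (Σg)² = 7877.1 − 7089.64 = 787.46; nΣh² − (Σh)² = 11554.6 − 9920.16 = 1634.44
r = 130.23 / √(787.46 × 1634.44) = 130.23 / 1134.4850 ≈ 0.115

0.115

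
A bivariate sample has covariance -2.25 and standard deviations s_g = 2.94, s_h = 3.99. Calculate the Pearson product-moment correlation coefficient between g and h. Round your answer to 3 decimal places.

r = Cov(g,h) / (s_g · s_h) = -2.25 / (2.94 × 3.99)
  = -2.25 / 11.7306 ≈ -0.192

-0.192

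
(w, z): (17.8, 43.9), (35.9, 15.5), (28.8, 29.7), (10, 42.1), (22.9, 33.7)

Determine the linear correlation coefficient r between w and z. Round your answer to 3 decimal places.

n = 5, Σw = 115.4, Σz = 164.9, Σw² = 3059.5, Σz² = 5957.65, Σwz = 3385.96
nΣwz − ΣwΣz = 16929.8 − 19029.46 = -2099.66
nΣw² − (Σw)² = 15297.5 − 13317.16 = 1980.34; nΣz² − (Σz)² = 29788.25 − 27192.01 = 2596.24
r = -2099.66 / √(1980.34 × 2596.24) = -2099.66 / 2267.4739 ≈ -0.926

-0.926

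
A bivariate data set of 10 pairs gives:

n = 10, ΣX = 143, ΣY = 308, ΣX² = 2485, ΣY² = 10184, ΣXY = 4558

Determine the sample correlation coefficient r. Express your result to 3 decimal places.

0.277

r = (nΣXY − ΣXΣY) / √[(nΣX² − (ΣX)²)(nΣY² − (ΣY)²)]
Numerator: 10×4558 − 143×308 = 1536
Denominator: √[(24850 − 20449)(101840 − 94864)] = √[4401 × 6976] = 5540.8822
r = 1536 / 5540.8822 ≈ 0.277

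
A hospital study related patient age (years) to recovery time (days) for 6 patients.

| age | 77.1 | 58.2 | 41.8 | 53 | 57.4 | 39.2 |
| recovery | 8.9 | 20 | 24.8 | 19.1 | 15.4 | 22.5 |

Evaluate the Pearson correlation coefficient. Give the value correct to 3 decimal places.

n = 6, Σx = 326.7, Σy = 110.7, Σx² = 18719.29, Σy² = 2202.47, Σxy = 5665.09
nΣxy − ΣxΣy = 33990.54 − 36165.69 = -2175.15
nΣx² − (Σx)² = 112315.74 − 106732.89 = 5582.85; nΣy² − (Σy)² = 13214.82 − 12254.49 = 960.33
r = -2175.15 / √(5582.85 × 960.33) = -2175.15 / 2315.4650 ≈ -0.939

-0.939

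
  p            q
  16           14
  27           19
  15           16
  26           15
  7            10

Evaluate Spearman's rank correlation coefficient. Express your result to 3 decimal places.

Rank p: 3, 5, 2, 4, 1
Rank q: 2, 5, 4, 3, 1
d = rank(p) − rank(q): 1, 0, -2, 1, 0; Σd² = 6
ρ = 1 − 6Σd² / [n(n²−1)] = 1 − 6×6 / (5×24) = 1 − 36/120 ≈ 0.700

0.700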